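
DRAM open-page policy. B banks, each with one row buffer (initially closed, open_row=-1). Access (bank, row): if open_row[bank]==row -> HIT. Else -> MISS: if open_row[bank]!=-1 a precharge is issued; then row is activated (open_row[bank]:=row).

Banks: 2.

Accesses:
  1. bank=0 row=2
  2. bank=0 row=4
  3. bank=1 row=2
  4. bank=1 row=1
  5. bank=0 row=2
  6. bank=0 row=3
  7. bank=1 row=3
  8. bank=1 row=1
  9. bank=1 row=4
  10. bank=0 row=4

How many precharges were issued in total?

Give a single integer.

Answer: 8

Derivation:
Acc 1: bank0 row2 -> MISS (open row2); precharges=0
Acc 2: bank0 row4 -> MISS (open row4); precharges=1
Acc 3: bank1 row2 -> MISS (open row2); precharges=1
Acc 4: bank1 row1 -> MISS (open row1); precharges=2
Acc 5: bank0 row2 -> MISS (open row2); precharges=3
Acc 6: bank0 row3 -> MISS (open row3); precharges=4
Acc 7: bank1 row3 -> MISS (open row3); precharges=5
Acc 8: bank1 row1 -> MISS (open row1); precharges=6
Acc 9: bank1 row4 -> MISS (open row4); precharges=7
Acc 10: bank0 row4 -> MISS (open row4); precharges=8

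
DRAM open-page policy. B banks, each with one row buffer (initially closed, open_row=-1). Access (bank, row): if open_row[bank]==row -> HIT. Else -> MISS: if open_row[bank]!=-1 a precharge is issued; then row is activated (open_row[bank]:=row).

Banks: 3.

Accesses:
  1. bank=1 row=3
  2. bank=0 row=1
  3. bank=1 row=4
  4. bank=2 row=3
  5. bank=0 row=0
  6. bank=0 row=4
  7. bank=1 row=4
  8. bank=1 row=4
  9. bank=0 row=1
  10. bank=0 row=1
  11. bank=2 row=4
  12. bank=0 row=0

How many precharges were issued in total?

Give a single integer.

Answer: 6

Derivation:
Acc 1: bank1 row3 -> MISS (open row3); precharges=0
Acc 2: bank0 row1 -> MISS (open row1); precharges=0
Acc 3: bank1 row4 -> MISS (open row4); precharges=1
Acc 4: bank2 row3 -> MISS (open row3); precharges=1
Acc 5: bank0 row0 -> MISS (open row0); precharges=2
Acc 6: bank0 row4 -> MISS (open row4); precharges=3
Acc 7: bank1 row4 -> HIT
Acc 8: bank1 row4 -> HIT
Acc 9: bank0 row1 -> MISS (open row1); precharges=4
Acc 10: bank0 row1 -> HIT
Acc 11: bank2 row4 -> MISS (open row4); precharges=5
Acc 12: bank0 row0 -> MISS (open row0); precharges=6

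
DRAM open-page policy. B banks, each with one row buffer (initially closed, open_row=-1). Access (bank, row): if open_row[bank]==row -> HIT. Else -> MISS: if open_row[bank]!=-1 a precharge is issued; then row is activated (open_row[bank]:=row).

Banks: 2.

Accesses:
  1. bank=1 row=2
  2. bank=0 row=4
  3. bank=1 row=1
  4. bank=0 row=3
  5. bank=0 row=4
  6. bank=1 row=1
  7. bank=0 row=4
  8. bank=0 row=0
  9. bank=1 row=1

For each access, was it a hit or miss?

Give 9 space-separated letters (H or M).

Acc 1: bank1 row2 -> MISS (open row2); precharges=0
Acc 2: bank0 row4 -> MISS (open row4); precharges=0
Acc 3: bank1 row1 -> MISS (open row1); precharges=1
Acc 4: bank0 row3 -> MISS (open row3); precharges=2
Acc 5: bank0 row4 -> MISS (open row4); precharges=3
Acc 6: bank1 row1 -> HIT
Acc 7: bank0 row4 -> HIT
Acc 8: bank0 row0 -> MISS (open row0); precharges=4
Acc 9: bank1 row1 -> HIT

Answer: M M M M M H H M H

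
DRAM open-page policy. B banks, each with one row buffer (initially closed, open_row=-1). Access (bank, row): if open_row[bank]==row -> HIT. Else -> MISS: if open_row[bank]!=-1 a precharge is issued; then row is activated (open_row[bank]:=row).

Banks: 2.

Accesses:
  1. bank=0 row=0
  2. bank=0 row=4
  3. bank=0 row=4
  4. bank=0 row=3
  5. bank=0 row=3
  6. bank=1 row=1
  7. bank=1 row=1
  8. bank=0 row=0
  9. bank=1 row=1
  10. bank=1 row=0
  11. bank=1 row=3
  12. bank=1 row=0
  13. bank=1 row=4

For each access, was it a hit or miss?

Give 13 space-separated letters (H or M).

Acc 1: bank0 row0 -> MISS (open row0); precharges=0
Acc 2: bank0 row4 -> MISS (open row4); precharges=1
Acc 3: bank0 row4 -> HIT
Acc 4: bank0 row3 -> MISS (open row3); precharges=2
Acc 5: bank0 row3 -> HIT
Acc 6: bank1 row1 -> MISS (open row1); precharges=2
Acc 7: bank1 row1 -> HIT
Acc 8: bank0 row0 -> MISS (open row0); precharges=3
Acc 9: bank1 row1 -> HIT
Acc 10: bank1 row0 -> MISS (open row0); precharges=4
Acc 11: bank1 row3 -> MISS (open row3); precharges=5
Acc 12: bank1 row0 -> MISS (open row0); precharges=6
Acc 13: bank1 row4 -> MISS (open row4); precharges=7

Answer: M M H M H M H M H M M M M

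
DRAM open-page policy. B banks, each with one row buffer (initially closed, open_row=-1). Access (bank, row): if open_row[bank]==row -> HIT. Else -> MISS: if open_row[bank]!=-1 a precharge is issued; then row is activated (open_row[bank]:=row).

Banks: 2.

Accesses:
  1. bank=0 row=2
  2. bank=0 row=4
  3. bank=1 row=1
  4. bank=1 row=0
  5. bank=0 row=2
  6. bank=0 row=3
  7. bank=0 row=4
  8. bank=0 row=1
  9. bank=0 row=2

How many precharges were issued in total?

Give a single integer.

Acc 1: bank0 row2 -> MISS (open row2); precharges=0
Acc 2: bank0 row4 -> MISS (open row4); precharges=1
Acc 3: bank1 row1 -> MISS (open row1); precharges=1
Acc 4: bank1 row0 -> MISS (open row0); precharges=2
Acc 5: bank0 row2 -> MISS (open row2); precharges=3
Acc 6: bank0 row3 -> MISS (open row3); precharges=4
Acc 7: bank0 row4 -> MISS (open row4); precharges=5
Acc 8: bank0 row1 -> MISS (open row1); precharges=6
Acc 9: bank0 row2 -> MISS (open row2); precharges=7

Answer: 7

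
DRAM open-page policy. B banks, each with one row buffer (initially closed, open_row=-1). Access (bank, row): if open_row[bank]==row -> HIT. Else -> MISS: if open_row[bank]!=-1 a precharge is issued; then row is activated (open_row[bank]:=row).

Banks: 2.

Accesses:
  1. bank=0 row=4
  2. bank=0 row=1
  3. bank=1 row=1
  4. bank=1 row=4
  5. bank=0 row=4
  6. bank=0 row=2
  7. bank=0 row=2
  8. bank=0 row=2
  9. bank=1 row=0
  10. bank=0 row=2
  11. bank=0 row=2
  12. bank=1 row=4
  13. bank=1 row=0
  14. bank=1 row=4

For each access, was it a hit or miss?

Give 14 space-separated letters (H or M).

Acc 1: bank0 row4 -> MISS (open row4); precharges=0
Acc 2: bank0 row1 -> MISS (open row1); precharges=1
Acc 3: bank1 row1 -> MISS (open row1); precharges=1
Acc 4: bank1 row4 -> MISS (open row4); precharges=2
Acc 5: bank0 row4 -> MISS (open row4); precharges=3
Acc 6: bank0 row2 -> MISS (open row2); precharges=4
Acc 7: bank0 row2 -> HIT
Acc 8: bank0 row2 -> HIT
Acc 9: bank1 row0 -> MISS (open row0); precharges=5
Acc 10: bank0 row2 -> HIT
Acc 11: bank0 row2 -> HIT
Acc 12: bank1 row4 -> MISS (open row4); precharges=6
Acc 13: bank1 row0 -> MISS (open row0); precharges=7
Acc 14: bank1 row4 -> MISS (open row4); precharges=8

Answer: M M M M M M H H M H H M M M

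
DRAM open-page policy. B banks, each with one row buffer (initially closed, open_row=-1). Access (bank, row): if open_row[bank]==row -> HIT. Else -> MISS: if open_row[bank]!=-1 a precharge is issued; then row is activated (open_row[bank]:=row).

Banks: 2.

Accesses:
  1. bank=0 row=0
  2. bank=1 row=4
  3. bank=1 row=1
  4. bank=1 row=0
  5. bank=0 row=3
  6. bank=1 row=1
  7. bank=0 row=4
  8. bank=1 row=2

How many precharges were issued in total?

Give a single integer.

Acc 1: bank0 row0 -> MISS (open row0); precharges=0
Acc 2: bank1 row4 -> MISS (open row4); precharges=0
Acc 3: bank1 row1 -> MISS (open row1); precharges=1
Acc 4: bank1 row0 -> MISS (open row0); precharges=2
Acc 5: bank0 row3 -> MISS (open row3); precharges=3
Acc 6: bank1 row1 -> MISS (open row1); precharges=4
Acc 7: bank0 row4 -> MISS (open row4); precharges=5
Acc 8: bank1 row2 -> MISS (open row2); precharges=6

Answer: 6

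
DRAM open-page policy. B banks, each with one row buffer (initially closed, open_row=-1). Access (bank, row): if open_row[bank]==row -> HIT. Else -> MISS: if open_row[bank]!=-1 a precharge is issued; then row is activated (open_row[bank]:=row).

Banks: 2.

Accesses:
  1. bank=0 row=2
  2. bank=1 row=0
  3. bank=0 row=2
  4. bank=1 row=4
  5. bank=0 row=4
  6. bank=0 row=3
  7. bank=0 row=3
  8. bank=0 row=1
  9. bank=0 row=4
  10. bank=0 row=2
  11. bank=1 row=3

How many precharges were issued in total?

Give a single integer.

Acc 1: bank0 row2 -> MISS (open row2); precharges=0
Acc 2: bank1 row0 -> MISS (open row0); precharges=0
Acc 3: bank0 row2 -> HIT
Acc 4: bank1 row4 -> MISS (open row4); precharges=1
Acc 5: bank0 row4 -> MISS (open row4); precharges=2
Acc 6: bank0 row3 -> MISS (open row3); precharges=3
Acc 7: bank0 row3 -> HIT
Acc 8: bank0 row1 -> MISS (open row1); precharges=4
Acc 9: bank0 row4 -> MISS (open row4); precharges=5
Acc 10: bank0 row2 -> MISS (open row2); precharges=6
Acc 11: bank1 row3 -> MISS (open row3); precharges=7

Answer: 7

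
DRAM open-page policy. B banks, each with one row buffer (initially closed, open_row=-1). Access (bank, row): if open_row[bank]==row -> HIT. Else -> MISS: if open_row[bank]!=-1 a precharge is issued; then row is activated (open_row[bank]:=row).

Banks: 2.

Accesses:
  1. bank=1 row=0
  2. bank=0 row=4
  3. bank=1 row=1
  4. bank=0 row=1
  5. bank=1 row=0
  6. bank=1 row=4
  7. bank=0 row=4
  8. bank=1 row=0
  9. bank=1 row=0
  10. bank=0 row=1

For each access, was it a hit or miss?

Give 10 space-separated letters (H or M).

Acc 1: bank1 row0 -> MISS (open row0); precharges=0
Acc 2: bank0 row4 -> MISS (open row4); precharges=0
Acc 3: bank1 row1 -> MISS (open row1); precharges=1
Acc 4: bank0 row1 -> MISS (open row1); precharges=2
Acc 5: bank1 row0 -> MISS (open row0); precharges=3
Acc 6: bank1 row4 -> MISS (open row4); precharges=4
Acc 7: bank0 row4 -> MISS (open row4); precharges=5
Acc 8: bank1 row0 -> MISS (open row0); precharges=6
Acc 9: bank1 row0 -> HIT
Acc 10: bank0 row1 -> MISS (open row1); precharges=7

Answer: M M M M M M M M H M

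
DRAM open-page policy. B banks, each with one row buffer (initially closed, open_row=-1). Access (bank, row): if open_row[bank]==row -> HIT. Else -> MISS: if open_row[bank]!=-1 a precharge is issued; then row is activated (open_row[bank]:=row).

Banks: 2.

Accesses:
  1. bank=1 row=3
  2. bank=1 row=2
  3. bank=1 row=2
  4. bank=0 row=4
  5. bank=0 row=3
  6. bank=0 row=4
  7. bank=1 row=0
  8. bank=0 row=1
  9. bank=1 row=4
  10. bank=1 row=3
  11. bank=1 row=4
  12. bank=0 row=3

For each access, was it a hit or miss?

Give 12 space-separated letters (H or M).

Acc 1: bank1 row3 -> MISS (open row3); precharges=0
Acc 2: bank1 row2 -> MISS (open row2); precharges=1
Acc 3: bank1 row2 -> HIT
Acc 4: bank0 row4 -> MISS (open row4); precharges=1
Acc 5: bank0 row3 -> MISS (open row3); precharges=2
Acc 6: bank0 row4 -> MISS (open row4); precharges=3
Acc 7: bank1 row0 -> MISS (open row0); precharges=4
Acc 8: bank0 row1 -> MISS (open row1); precharges=5
Acc 9: bank1 row4 -> MISS (open row4); precharges=6
Acc 10: bank1 row3 -> MISS (open row3); precharges=7
Acc 11: bank1 row4 -> MISS (open row4); precharges=8
Acc 12: bank0 row3 -> MISS (open row3); precharges=9

Answer: M M H M M M M M M M M M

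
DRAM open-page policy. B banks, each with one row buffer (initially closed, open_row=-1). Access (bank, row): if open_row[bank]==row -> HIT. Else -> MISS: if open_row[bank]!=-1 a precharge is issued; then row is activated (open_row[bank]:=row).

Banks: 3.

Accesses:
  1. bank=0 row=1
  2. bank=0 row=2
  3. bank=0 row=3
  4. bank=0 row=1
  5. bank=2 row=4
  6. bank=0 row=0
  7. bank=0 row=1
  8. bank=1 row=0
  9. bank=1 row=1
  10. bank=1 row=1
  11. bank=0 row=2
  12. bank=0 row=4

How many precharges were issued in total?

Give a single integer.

Acc 1: bank0 row1 -> MISS (open row1); precharges=0
Acc 2: bank0 row2 -> MISS (open row2); precharges=1
Acc 3: bank0 row3 -> MISS (open row3); precharges=2
Acc 4: bank0 row1 -> MISS (open row1); precharges=3
Acc 5: bank2 row4 -> MISS (open row4); precharges=3
Acc 6: bank0 row0 -> MISS (open row0); precharges=4
Acc 7: bank0 row1 -> MISS (open row1); precharges=5
Acc 8: bank1 row0 -> MISS (open row0); precharges=5
Acc 9: bank1 row1 -> MISS (open row1); precharges=6
Acc 10: bank1 row1 -> HIT
Acc 11: bank0 row2 -> MISS (open row2); precharges=7
Acc 12: bank0 row4 -> MISS (open row4); precharges=8

Answer: 8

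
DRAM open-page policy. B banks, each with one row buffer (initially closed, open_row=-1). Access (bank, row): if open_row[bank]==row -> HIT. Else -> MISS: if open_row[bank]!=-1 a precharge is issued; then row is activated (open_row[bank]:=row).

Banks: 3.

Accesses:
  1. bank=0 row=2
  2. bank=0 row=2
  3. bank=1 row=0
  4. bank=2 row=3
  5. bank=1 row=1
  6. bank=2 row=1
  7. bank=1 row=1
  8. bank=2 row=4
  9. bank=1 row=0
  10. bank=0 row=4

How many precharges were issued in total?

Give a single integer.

Answer: 5

Derivation:
Acc 1: bank0 row2 -> MISS (open row2); precharges=0
Acc 2: bank0 row2 -> HIT
Acc 3: bank1 row0 -> MISS (open row0); precharges=0
Acc 4: bank2 row3 -> MISS (open row3); precharges=0
Acc 5: bank1 row1 -> MISS (open row1); precharges=1
Acc 6: bank2 row1 -> MISS (open row1); precharges=2
Acc 7: bank1 row1 -> HIT
Acc 8: bank2 row4 -> MISS (open row4); precharges=3
Acc 9: bank1 row0 -> MISS (open row0); precharges=4
Acc 10: bank0 row4 -> MISS (open row4); precharges=5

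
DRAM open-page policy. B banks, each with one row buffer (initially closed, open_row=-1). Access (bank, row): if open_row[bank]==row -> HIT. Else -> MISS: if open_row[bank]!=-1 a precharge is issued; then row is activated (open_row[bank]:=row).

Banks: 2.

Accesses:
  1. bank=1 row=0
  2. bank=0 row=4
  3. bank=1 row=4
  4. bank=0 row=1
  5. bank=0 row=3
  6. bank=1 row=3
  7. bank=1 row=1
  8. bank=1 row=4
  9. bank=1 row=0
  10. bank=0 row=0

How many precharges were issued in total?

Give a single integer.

Acc 1: bank1 row0 -> MISS (open row0); precharges=0
Acc 2: bank0 row4 -> MISS (open row4); precharges=0
Acc 3: bank1 row4 -> MISS (open row4); precharges=1
Acc 4: bank0 row1 -> MISS (open row1); precharges=2
Acc 5: bank0 row3 -> MISS (open row3); precharges=3
Acc 6: bank1 row3 -> MISS (open row3); precharges=4
Acc 7: bank1 row1 -> MISS (open row1); precharges=5
Acc 8: bank1 row4 -> MISS (open row4); precharges=6
Acc 9: bank1 row0 -> MISS (open row0); precharges=7
Acc 10: bank0 row0 -> MISS (open row0); precharges=8

Answer: 8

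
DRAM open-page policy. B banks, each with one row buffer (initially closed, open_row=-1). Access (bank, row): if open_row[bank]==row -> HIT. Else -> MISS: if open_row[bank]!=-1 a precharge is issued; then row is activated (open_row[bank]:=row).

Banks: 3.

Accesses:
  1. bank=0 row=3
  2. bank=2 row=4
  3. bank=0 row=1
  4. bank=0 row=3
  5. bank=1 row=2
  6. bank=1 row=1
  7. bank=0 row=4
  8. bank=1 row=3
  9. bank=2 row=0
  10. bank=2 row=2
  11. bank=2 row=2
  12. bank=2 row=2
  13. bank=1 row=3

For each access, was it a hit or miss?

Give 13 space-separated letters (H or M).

Answer: M M M M M M M M M M H H H

Derivation:
Acc 1: bank0 row3 -> MISS (open row3); precharges=0
Acc 2: bank2 row4 -> MISS (open row4); precharges=0
Acc 3: bank0 row1 -> MISS (open row1); precharges=1
Acc 4: bank0 row3 -> MISS (open row3); precharges=2
Acc 5: bank1 row2 -> MISS (open row2); precharges=2
Acc 6: bank1 row1 -> MISS (open row1); precharges=3
Acc 7: bank0 row4 -> MISS (open row4); precharges=4
Acc 8: bank1 row3 -> MISS (open row3); precharges=5
Acc 9: bank2 row0 -> MISS (open row0); precharges=6
Acc 10: bank2 row2 -> MISS (open row2); precharges=7
Acc 11: bank2 row2 -> HIT
Acc 12: bank2 row2 -> HIT
Acc 13: bank1 row3 -> HIT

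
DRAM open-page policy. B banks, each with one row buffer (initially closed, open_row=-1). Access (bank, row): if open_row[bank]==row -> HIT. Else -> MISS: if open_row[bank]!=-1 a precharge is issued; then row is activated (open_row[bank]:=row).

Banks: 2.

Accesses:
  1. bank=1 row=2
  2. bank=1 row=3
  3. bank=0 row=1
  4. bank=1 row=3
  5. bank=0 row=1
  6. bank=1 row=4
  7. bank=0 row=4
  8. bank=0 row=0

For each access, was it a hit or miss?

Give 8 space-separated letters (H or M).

Acc 1: bank1 row2 -> MISS (open row2); precharges=0
Acc 2: bank1 row3 -> MISS (open row3); precharges=1
Acc 3: bank0 row1 -> MISS (open row1); precharges=1
Acc 4: bank1 row3 -> HIT
Acc 5: bank0 row1 -> HIT
Acc 6: bank1 row4 -> MISS (open row4); precharges=2
Acc 7: bank0 row4 -> MISS (open row4); precharges=3
Acc 8: bank0 row0 -> MISS (open row0); precharges=4

Answer: M M M H H M M M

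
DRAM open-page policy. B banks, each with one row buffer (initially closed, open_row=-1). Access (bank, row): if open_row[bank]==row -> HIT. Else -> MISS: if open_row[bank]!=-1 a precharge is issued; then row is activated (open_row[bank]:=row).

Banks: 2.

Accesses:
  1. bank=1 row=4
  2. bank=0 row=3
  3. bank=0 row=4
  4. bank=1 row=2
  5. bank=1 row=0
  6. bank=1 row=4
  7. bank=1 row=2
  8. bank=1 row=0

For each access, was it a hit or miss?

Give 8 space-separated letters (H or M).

Answer: M M M M M M M M

Derivation:
Acc 1: bank1 row4 -> MISS (open row4); precharges=0
Acc 2: bank0 row3 -> MISS (open row3); precharges=0
Acc 3: bank0 row4 -> MISS (open row4); precharges=1
Acc 4: bank1 row2 -> MISS (open row2); precharges=2
Acc 5: bank1 row0 -> MISS (open row0); precharges=3
Acc 6: bank1 row4 -> MISS (open row4); precharges=4
Acc 7: bank1 row2 -> MISS (open row2); precharges=5
Acc 8: bank1 row0 -> MISS (open row0); precharges=6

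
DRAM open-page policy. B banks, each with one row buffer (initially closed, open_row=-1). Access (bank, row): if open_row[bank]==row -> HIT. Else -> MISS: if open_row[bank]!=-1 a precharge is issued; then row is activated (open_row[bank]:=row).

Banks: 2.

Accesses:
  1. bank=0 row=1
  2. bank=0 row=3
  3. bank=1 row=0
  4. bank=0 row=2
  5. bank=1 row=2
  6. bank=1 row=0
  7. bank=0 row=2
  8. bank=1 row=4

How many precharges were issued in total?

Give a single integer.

Acc 1: bank0 row1 -> MISS (open row1); precharges=0
Acc 2: bank0 row3 -> MISS (open row3); precharges=1
Acc 3: bank1 row0 -> MISS (open row0); precharges=1
Acc 4: bank0 row2 -> MISS (open row2); precharges=2
Acc 5: bank1 row2 -> MISS (open row2); precharges=3
Acc 6: bank1 row0 -> MISS (open row0); precharges=4
Acc 7: bank0 row2 -> HIT
Acc 8: bank1 row4 -> MISS (open row4); precharges=5

Answer: 5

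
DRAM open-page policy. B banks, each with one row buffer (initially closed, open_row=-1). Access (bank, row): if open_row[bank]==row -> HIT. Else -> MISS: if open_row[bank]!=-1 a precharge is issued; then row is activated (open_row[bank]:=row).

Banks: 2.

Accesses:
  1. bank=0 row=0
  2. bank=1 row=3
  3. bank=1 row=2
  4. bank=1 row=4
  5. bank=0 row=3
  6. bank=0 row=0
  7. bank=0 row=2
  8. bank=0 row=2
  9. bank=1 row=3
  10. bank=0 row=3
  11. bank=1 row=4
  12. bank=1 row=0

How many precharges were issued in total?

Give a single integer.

Answer: 9

Derivation:
Acc 1: bank0 row0 -> MISS (open row0); precharges=0
Acc 2: bank1 row3 -> MISS (open row3); precharges=0
Acc 3: bank1 row2 -> MISS (open row2); precharges=1
Acc 4: bank1 row4 -> MISS (open row4); precharges=2
Acc 5: bank0 row3 -> MISS (open row3); precharges=3
Acc 6: bank0 row0 -> MISS (open row0); precharges=4
Acc 7: bank0 row2 -> MISS (open row2); precharges=5
Acc 8: bank0 row2 -> HIT
Acc 9: bank1 row3 -> MISS (open row3); precharges=6
Acc 10: bank0 row3 -> MISS (open row3); precharges=7
Acc 11: bank1 row4 -> MISS (open row4); precharges=8
Acc 12: bank1 row0 -> MISS (open row0); precharges=9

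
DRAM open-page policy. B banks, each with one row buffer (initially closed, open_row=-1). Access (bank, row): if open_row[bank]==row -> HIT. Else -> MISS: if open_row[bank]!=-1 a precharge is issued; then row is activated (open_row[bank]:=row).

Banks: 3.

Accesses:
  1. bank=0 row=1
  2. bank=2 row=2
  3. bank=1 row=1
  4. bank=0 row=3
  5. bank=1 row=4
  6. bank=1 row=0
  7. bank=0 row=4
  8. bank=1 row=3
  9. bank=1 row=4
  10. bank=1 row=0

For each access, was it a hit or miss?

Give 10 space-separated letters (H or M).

Acc 1: bank0 row1 -> MISS (open row1); precharges=0
Acc 2: bank2 row2 -> MISS (open row2); precharges=0
Acc 3: bank1 row1 -> MISS (open row1); precharges=0
Acc 4: bank0 row3 -> MISS (open row3); precharges=1
Acc 5: bank1 row4 -> MISS (open row4); precharges=2
Acc 6: bank1 row0 -> MISS (open row0); precharges=3
Acc 7: bank0 row4 -> MISS (open row4); precharges=4
Acc 8: bank1 row3 -> MISS (open row3); precharges=5
Acc 9: bank1 row4 -> MISS (open row4); precharges=6
Acc 10: bank1 row0 -> MISS (open row0); precharges=7

Answer: M M M M M M M M M M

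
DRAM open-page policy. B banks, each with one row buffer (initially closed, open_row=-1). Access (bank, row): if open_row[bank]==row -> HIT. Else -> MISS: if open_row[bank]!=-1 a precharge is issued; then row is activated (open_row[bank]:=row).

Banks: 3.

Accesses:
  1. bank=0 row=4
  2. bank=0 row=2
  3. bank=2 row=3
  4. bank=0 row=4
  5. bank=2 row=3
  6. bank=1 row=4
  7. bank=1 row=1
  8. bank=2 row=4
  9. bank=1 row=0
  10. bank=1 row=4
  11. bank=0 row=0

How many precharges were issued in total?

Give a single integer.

Answer: 7

Derivation:
Acc 1: bank0 row4 -> MISS (open row4); precharges=0
Acc 2: bank0 row2 -> MISS (open row2); precharges=1
Acc 3: bank2 row3 -> MISS (open row3); precharges=1
Acc 4: bank0 row4 -> MISS (open row4); precharges=2
Acc 5: bank2 row3 -> HIT
Acc 6: bank1 row4 -> MISS (open row4); precharges=2
Acc 7: bank1 row1 -> MISS (open row1); precharges=3
Acc 8: bank2 row4 -> MISS (open row4); precharges=4
Acc 9: bank1 row0 -> MISS (open row0); precharges=5
Acc 10: bank1 row4 -> MISS (open row4); precharges=6
Acc 11: bank0 row0 -> MISS (open row0); precharges=7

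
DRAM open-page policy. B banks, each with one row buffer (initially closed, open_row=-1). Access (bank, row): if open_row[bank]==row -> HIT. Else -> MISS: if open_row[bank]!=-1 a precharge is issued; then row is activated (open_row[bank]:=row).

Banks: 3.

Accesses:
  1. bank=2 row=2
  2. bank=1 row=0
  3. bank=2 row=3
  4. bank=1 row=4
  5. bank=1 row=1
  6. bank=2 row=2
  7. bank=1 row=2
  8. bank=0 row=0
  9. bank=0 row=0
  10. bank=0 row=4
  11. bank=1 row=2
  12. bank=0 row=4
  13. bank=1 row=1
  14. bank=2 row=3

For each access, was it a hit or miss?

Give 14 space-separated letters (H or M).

Answer: M M M M M M M M H M H H M M

Derivation:
Acc 1: bank2 row2 -> MISS (open row2); precharges=0
Acc 2: bank1 row0 -> MISS (open row0); precharges=0
Acc 3: bank2 row3 -> MISS (open row3); precharges=1
Acc 4: bank1 row4 -> MISS (open row4); precharges=2
Acc 5: bank1 row1 -> MISS (open row1); precharges=3
Acc 6: bank2 row2 -> MISS (open row2); precharges=4
Acc 7: bank1 row2 -> MISS (open row2); precharges=5
Acc 8: bank0 row0 -> MISS (open row0); precharges=5
Acc 9: bank0 row0 -> HIT
Acc 10: bank0 row4 -> MISS (open row4); precharges=6
Acc 11: bank1 row2 -> HIT
Acc 12: bank0 row4 -> HIT
Acc 13: bank1 row1 -> MISS (open row1); precharges=7
Acc 14: bank2 row3 -> MISS (open row3); precharges=8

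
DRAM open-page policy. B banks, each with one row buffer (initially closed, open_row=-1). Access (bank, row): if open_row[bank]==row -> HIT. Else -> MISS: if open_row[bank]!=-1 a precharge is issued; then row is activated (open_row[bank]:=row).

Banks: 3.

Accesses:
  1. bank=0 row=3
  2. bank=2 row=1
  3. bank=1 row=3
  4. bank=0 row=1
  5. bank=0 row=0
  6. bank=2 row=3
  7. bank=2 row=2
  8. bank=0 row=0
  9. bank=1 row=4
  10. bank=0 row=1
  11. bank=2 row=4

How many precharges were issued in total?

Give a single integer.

Answer: 7

Derivation:
Acc 1: bank0 row3 -> MISS (open row3); precharges=0
Acc 2: bank2 row1 -> MISS (open row1); precharges=0
Acc 3: bank1 row3 -> MISS (open row3); precharges=0
Acc 4: bank0 row1 -> MISS (open row1); precharges=1
Acc 5: bank0 row0 -> MISS (open row0); precharges=2
Acc 6: bank2 row3 -> MISS (open row3); precharges=3
Acc 7: bank2 row2 -> MISS (open row2); precharges=4
Acc 8: bank0 row0 -> HIT
Acc 9: bank1 row4 -> MISS (open row4); precharges=5
Acc 10: bank0 row1 -> MISS (open row1); precharges=6
Acc 11: bank2 row4 -> MISS (open row4); precharges=7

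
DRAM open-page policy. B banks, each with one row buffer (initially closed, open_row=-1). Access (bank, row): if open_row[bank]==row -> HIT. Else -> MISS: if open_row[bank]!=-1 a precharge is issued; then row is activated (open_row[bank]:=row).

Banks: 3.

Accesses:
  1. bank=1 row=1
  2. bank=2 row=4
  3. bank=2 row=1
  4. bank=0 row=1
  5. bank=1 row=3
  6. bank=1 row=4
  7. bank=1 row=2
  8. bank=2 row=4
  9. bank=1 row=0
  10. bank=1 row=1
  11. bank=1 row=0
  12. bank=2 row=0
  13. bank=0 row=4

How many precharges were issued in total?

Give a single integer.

Acc 1: bank1 row1 -> MISS (open row1); precharges=0
Acc 2: bank2 row4 -> MISS (open row4); precharges=0
Acc 3: bank2 row1 -> MISS (open row1); precharges=1
Acc 4: bank0 row1 -> MISS (open row1); precharges=1
Acc 5: bank1 row3 -> MISS (open row3); precharges=2
Acc 6: bank1 row4 -> MISS (open row4); precharges=3
Acc 7: bank1 row2 -> MISS (open row2); precharges=4
Acc 8: bank2 row4 -> MISS (open row4); precharges=5
Acc 9: bank1 row0 -> MISS (open row0); precharges=6
Acc 10: bank1 row1 -> MISS (open row1); precharges=7
Acc 11: bank1 row0 -> MISS (open row0); precharges=8
Acc 12: bank2 row0 -> MISS (open row0); precharges=9
Acc 13: bank0 row4 -> MISS (open row4); precharges=10

Answer: 10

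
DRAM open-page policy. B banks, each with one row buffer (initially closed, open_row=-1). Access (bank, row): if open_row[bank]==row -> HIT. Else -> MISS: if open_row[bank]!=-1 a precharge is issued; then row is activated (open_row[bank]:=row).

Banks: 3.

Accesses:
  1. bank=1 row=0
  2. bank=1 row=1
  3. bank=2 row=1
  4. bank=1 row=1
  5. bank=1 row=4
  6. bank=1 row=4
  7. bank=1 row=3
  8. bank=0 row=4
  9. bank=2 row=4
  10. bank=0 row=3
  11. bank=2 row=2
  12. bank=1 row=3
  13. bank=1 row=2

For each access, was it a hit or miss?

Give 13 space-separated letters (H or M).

Answer: M M M H M H M M M M M H M

Derivation:
Acc 1: bank1 row0 -> MISS (open row0); precharges=0
Acc 2: bank1 row1 -> MISS (open row1); precharges=1
Acc 3: bank2 row1 -> MISS (open row1); precharges=1
Acc 4: bank1 row1 -> HIT
Acc 5: bank1 row4 -> MISS (open row4); precharges=2
Acc 6: bank1 row4 -> HIT
Acc 7: bank1 row3 -> MISS (open row3); precharges=3
Acc 8: bank0 row4 -> MISS (open row4); precharges=3
Acc 9: bank2 row4 -> MISS (open row4); precharges=4
Acc 10: bank0 row3 -> MISS (open row3); precharges=5
Acc 11: bank2 row2 -> MISS (open row2); precharges=6
Acc 12: bank1 row3 -> HIT
Acc 13: bank1 row2 -> MISS (open row2); precharges=7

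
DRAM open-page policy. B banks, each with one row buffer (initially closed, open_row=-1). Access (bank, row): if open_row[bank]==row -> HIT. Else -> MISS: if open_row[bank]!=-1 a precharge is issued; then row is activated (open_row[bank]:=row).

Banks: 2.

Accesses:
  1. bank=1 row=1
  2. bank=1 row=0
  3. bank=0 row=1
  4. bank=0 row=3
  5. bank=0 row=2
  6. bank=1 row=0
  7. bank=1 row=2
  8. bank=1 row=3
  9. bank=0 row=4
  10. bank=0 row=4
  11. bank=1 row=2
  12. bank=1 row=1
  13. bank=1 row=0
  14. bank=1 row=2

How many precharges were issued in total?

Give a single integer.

Answer: 10

Derivation:
Acc 1: bank1 row1 -> MISS (open row1); precharges=0
Acc 2: bank1 row0 -> MISS (open row0); precharges=1
Acc 3: bank0 row1 -> MISS (open row1); precharges=1
Acc 4: bank0 row3 -> MISS (open row3); precharges=2
Acc 5: bank0 row2 -> MISS (open row2); precharges=3
Acc 6: bank1 row0 -> HIT
Acc 7: bank1 row2 -> MISS (open row2); precharges=4
Acc 8: bank1 row3 -> MISS (open row3); precharges=5
Acc 9: bank0 row4 -> MISS (open row4); precharges=6
Acc 10: bank0 row4 -> HIT
Acc 11: bank1 row2 -> MISS (open row2); precharges=7
Acc 12: bank1 row1 -> MISS (open row1); precharges=8
Acc 13: bank1 row0 -> MISS (open row0); precharges=9
Acc 14: bank1 row2 -> MISS (open row2); precharges=10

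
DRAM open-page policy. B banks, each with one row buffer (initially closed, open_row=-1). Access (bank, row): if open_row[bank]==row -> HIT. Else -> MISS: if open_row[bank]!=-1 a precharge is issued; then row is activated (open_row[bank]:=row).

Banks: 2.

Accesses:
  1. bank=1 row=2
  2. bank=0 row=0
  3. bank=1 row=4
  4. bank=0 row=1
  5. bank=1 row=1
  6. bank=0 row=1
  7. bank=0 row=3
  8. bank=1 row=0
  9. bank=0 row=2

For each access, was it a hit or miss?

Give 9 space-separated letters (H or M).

Acc 1: bank1 row2 -> MISS (open row2); precharges=0
Acc 2: bank0 row0 -> MISS (open row0); precharges=0
Acc 3: bank1 row4 -> MISS (open row4); precharges=1
Acc 4: bank0 row1 -> MISS (open row1); precharges=2
Acc 5: bank1 row1 -> MISS (open row1); precharges=3
Acc 6: bank0 row1 -> HIT
Acc 7: bank0 row3 -> MISS (open row3); precharges=4
Acc 8: bank1 row0 -> MISS (open row0); precharges=5
Acc 9: bank0 row2 -> MISS (open row2); precharges=6

Answer: M M M M M H M M M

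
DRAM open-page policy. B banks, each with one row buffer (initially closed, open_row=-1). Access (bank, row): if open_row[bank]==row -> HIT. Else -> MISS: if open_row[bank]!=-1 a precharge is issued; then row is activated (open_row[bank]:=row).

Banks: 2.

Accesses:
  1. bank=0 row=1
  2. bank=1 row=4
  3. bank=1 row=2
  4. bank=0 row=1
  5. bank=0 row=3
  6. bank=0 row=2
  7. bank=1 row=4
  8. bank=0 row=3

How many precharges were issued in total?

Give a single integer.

Acc 1: bank0 row1 -> MISS (open row1); precharges=0
Acc 2: bank1 row4 -> MISS (open row4); precharges=0
Acc 3: bank1 row2 -> MISS (open row2); precharges=1
Acc 4: bank0 row1 -> HIT
Acc 5: bank0 row3 -> MISS (open row3); precharges=2
Acc 6: bank0 row2 -> MISS (open row2); precharges=3
Acc 7: bank1 row4 -> MISS (open row4); precharges=4
Acc 8: bank0 row3 -> MISS (open row3); precharges=5

Answer: 5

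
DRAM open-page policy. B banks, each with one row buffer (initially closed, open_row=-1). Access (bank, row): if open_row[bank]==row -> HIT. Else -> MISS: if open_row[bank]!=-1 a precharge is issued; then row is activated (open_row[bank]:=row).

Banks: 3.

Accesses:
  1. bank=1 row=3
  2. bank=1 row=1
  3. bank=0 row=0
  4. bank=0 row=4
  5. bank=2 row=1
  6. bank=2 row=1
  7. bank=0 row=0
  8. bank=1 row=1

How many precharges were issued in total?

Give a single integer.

Answer: 3

Derivation:
Acc 1: bank1 row3 -> MISS (open row3); precharges=0
Acc 2: bank1 row1 -> MISS (open row1); precharges=1
Acc 3: bank0 row0 -> MISS (open row0); precharges=1
Acc 4: bank0 row4 -> MISS (open row4); precharges=2
Acc 5: bank2 row1 -> MISS (open row1); precharges=2
Acc 6: bank2 row1 -> HIT
Acc 7: bank0 row0 -> MISS (open row0); precharges=3
Acc 8: bank1 row1 -> HIT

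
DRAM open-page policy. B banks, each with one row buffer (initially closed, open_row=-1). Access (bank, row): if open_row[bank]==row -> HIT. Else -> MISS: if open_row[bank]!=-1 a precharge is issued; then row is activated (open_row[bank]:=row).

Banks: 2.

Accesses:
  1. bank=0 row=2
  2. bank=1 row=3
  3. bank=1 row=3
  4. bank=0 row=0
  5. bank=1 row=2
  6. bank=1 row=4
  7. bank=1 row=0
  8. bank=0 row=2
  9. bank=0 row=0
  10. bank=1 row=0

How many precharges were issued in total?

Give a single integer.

Answer: 6

Derivation:
Acc 1: bank0 row2 -> MISS (open row2); precharges=0
Acc 2: bank1 row3 -> MISS (open row3); precharges=0
Acc 3: bank1 row3 -> HIT
Acc 4: bank0 row0 -> MISS (open row0); precharges=1
Acc 5: bank1 row2 -> MISS (open row2); precharges=2
Acc 6: bank1 row4 -> MISS (open row4); precharges=3
Acc 7: bank1 row0 -> MISS (open row0); precharges=4
Acc 8: bank0 row2 -> MISS (open row2); precharges=5
Acc 9: bank0 row0 -> MISS (open row0); precharges=6
Acc 10: bank1 row0 -> HIT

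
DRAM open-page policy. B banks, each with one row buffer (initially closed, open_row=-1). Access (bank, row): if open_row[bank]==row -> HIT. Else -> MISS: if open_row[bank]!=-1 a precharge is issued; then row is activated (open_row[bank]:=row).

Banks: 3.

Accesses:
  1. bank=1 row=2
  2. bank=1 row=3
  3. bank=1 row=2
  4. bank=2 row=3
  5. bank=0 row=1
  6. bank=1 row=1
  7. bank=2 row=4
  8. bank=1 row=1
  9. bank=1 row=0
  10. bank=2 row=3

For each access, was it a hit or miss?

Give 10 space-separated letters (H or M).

Acc 1: bank1 row2 -> MISS (open row2); precharges=0
Acc 2: bank1 row3 -> MISS (open row3); precharges=1
Acc 3: bank1 row2 -> MISS (open row2); precharges=2
Acc 4: bank2 row3 -> MISS (open row3); precharges=2
Acc 5: bank0 row1 -> MISS (open row1); precharges=2
Acc 6: bank1 row1 -> MISS (open row1); precharges=3
Acc 7: bank2 row4 -> MISS (open row4); precharges=4
Acc 8: bank1 row1 -> HIT
Acc 9: bank1 row0 -> MISS (open row0); precharges=5
Acc 10: bank2 row3 -> MISS (open row3); precharges=6

Answer: M M M M M M M H M M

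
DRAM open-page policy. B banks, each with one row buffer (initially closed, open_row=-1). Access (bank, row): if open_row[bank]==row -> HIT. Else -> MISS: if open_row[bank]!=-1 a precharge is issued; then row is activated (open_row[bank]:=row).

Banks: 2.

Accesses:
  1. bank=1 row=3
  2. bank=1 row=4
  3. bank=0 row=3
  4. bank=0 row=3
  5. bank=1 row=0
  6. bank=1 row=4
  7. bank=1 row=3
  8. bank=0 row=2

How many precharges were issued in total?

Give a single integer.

Acc 1: bank1 row3 -> MISS (open row3); precharges=0
Acc 2: bank1 row4 -> MISS (open row4); precharges=1
Acc 3: bank0 row3 -> MISS (open row3); precharges=1
Acc 4: bank0 row3 -> HIT
Acc 5: bank1 row0 -> MISS (open row0); precharges=2
Acc 6: bank1 row4 -> MISS (open row4); precharges=3
Acc 7: bank1 row3 -> MISS (open row3); precharges=4
Acc 8: bank0 row2 -> MISS (open row2); precharges=5

Answer: 5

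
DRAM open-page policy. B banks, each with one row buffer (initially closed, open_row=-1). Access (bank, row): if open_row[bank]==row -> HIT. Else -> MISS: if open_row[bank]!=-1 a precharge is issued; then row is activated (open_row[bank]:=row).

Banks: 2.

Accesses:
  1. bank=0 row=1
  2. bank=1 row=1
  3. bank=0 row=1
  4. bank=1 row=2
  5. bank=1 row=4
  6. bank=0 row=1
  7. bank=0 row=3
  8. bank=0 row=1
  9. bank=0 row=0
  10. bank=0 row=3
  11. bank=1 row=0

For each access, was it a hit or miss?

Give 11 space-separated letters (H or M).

Acc 1: bank0 row1 -> MISS (open row1); precharges=0
Acc 2: bank1 row1 -> MISS (open row1); precharges=0
Acc 3: bank0 row1 -> HIT
Acc 4: bank1 row2 -> MISS (open row2); precharges=1
Acc 5: bank1 row4 -> MISS (open row4); precharges=2
Acc 6: bank0 row1 -> HIT
Acc 7: bank0 row3 -> MISS (open row3); precharges=3
Acc 8: bank0 row1 -> MISS (open row1); precharges=4
Acc 9: bank0 row0 -> MISS (open row0); precharges=5
Acc 10: bank0 row3 -> MISS (open row3); precharges=6
Acc 11: bank1 row0 -> MISS (open row0); precharges=7

Answer: M M H M M H M M M M M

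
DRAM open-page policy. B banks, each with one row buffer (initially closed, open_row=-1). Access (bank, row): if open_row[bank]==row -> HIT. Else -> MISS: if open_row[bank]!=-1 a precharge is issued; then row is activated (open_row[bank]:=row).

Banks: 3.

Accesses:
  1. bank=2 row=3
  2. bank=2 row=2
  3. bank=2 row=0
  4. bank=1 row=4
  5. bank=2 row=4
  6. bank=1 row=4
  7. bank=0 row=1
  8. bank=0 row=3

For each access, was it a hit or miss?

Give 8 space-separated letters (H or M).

Acc 1: bank2 row3 -> MISS (open row3); precharges=0
Acc 2: bank2 row2 -> MISS (open row2); precharges=1
Acc 3: bank2 row0 -> MISS (open row0); precharges=2
Acc 4: bank1 row4 -> MISS (open row4); precharges=2
Acc 5: bank2 row4 -> MISS (open row4); precharges=3
Acc 6: bank1 row4 -> HIT
Acc 7: bank0 row1 -> MISS (open row1); precharges=3
Acc 8: bank0 row3 -> MISS (open row3); precharges=4

Answer: M M M M M H M M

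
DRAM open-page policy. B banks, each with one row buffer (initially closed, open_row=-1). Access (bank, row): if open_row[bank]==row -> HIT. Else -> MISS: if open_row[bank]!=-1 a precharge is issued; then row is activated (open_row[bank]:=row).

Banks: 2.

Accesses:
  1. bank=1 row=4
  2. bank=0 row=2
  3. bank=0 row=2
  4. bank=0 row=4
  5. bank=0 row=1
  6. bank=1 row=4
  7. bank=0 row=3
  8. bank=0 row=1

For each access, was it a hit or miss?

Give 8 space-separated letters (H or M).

Answer: M M H M M H M M

Derivation:
Acc 1: bank1 row4 -> MISS (open row4); precharges=0
Acc 2: bank0 row2 -> MISS (open row2); precharges=0
Acc 3: bank0 row2 -> HIT
Acc 4: bank0 row4 -> MISS (open row4); precharges=1
Acc 5: bank0 row1 -> MISS (open row1); precharges=2
Acc 6: bank1 row4 -> HIT
Acc 7: bank0 row3 -> MISS (open row3); precharges=3
Acc 8: bank0 row1 -> MISS (open row1); precharges=4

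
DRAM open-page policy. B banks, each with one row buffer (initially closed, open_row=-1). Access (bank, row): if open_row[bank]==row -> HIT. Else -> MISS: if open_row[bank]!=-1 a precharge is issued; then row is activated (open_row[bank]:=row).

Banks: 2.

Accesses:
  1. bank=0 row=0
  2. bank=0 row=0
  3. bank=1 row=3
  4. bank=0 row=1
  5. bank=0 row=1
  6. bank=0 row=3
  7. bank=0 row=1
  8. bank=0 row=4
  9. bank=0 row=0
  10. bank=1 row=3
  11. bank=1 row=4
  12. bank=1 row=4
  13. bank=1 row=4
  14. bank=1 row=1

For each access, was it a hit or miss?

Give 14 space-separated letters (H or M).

Acc 1: bank0 row0 -> MISS (open row0); precharges=0
Acc 2: bank0 row0 -> HIT
Acc 3: bank1 row3 -> MISS (open row3); precharges=0
Acc 4: bank0 row1 -> MISS (open row1); precharges=1
Acc 5: bank0 row1 -> HIT
Acc 6: bank0 row3 -> MISS (open row3); precharges=2
Acc 7: bank0 row1 -> MISS (open row1); precharges=3
Acc 8: bank0 row4 -> MISS (open row4); precharges=4
Acc 9: bank0 row0 -> MISS (open row0); precharges=5
Acc 10: bank1 row3 -> HIT
Acc 11: bank1 row4 -> MISS (open row4); precharges=6
Acc 12: bank1 row4 -> HIT
Acc 13: bank1 row4 -> HIT
Acc 14: bank1 row1 -> MISS (open row1); precharges=7

Answer: M H M M H M M M M H M H H M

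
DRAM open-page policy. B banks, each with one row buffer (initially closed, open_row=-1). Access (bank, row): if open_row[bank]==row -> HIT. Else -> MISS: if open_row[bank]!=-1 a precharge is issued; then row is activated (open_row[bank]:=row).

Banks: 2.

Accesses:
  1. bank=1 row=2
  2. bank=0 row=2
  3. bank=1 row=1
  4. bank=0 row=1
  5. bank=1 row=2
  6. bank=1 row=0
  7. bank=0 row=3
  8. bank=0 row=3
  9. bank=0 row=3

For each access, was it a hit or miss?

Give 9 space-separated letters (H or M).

Answer: M M M M M M M H H

Derivation:
Acc 1: bank1 row2 -> MISS (open row2); precharges=0
Acc 2: bank0 row2 -> MISS (open row2); precharges=0
Acc 3: bank1 row1 -> MISS (open row1); precharges=1
Acc 4: bank0 row1 -> MISS (open row1); precharges=2
Acc 5: bank1 row2 -> MISS (open row2); precharges=3
Acc 6: bank1 row0 -> MISS (open row0); precharges=4
Acc 7: bank0 row3 -> MISS (open row3); precharges=5
Acc 8: bank0 row3 -> HIT
Acc 9: bank0 row3 -> HIT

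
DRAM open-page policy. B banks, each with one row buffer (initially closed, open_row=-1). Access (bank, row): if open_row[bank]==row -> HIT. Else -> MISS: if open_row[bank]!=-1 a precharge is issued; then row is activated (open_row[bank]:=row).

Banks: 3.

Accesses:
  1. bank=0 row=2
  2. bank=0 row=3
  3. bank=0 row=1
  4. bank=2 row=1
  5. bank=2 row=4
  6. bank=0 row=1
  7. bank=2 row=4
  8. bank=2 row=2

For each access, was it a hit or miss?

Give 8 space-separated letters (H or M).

Acc 1: bank0 row2 -> MISS (open row2); precharges=0
Acc 2: bank0 row3 -> MISS (open row3); precharges=1
Acc 3: bank0 row1 -> MISS (open row1); precharges=2
Acc 4: bank2 row1 -> MISS (open row1); precharges=2
Acc 5: bank2 row4 -> MISS (open row4); precharges=3
Acc 6: bank0 row1 -> HIT
Acc 7: bank2 row4 -> HIT
Acc 8: bank2 row2 -> MISS (open row2); precharges=4

Answer: M M M M M H H M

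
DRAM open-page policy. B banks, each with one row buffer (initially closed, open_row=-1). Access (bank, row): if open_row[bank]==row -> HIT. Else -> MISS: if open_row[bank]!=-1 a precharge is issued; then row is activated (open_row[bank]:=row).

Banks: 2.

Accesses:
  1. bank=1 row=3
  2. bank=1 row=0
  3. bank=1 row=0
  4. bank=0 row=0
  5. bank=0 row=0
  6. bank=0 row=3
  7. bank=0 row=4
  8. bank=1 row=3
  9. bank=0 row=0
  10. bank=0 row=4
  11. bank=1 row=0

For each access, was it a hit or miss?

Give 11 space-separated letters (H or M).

Answer: M M H M H M M M M M M

Derivation:
Acc 1: bank1 row3 -> MISS (open row3); precharges=0
Acc 2: bank1 row0 -> MISS (open row0); precharges=1
Acc 3: bank1 row0 -> HIT
Acc 4: bank0 row0 -> MISS (open row0); precharges=1
Acc 5: bank0 row0 -> HIT
Acc 6: bank0 row3 -> MISS (open row3); precharges=2
Acc 7: bank0 row4 -> MISS (open row4); precharges=3
Acc 8: bank1 row3 -> MISS (open row3); precharges=4
Acc 9: bank0 row0 -> MISS (open row0); precharges=5
Acc 10: bank0 row4 -> MISS (open row4); precharges=6
Acc 11: bank1 row0 -> MISS (open row0); precharges=7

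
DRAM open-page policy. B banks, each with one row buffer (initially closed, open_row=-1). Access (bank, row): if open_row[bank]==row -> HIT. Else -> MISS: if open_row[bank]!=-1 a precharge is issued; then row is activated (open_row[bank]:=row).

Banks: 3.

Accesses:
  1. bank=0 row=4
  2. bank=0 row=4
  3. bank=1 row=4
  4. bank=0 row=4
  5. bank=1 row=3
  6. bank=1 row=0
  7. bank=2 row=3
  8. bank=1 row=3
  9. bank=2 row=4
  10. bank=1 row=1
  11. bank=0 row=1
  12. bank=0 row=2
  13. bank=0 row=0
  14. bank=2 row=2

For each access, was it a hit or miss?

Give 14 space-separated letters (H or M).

Answer: M H M H M M M M M M M M M M

Derivation:
Acc 1: bank0 row4 -> MISS (open row4); precharges=0
Acc 2: bank0 row4 -> HIT
Acc 3: bank1 row4 -> MISS (open row4); precharges=0
Acc 4: bank0 row4 -> HIT
Acc 5: bank1 row3 -> MISS (open row3); precharges=1
Acc 6: bank1 row0 -> MISS (open row0); precharges=2
Acc 7: bank2 row3 -> MISS (open row3); precharges=2
Acc 8: bank1 row3 -> MISS (open row3); precharges=3
Acc 9: bank2 row4 -> MISS (open row4); precharges=4
Acc 10: bank1 row1 -> MISS (open row1); precharges=5
Acc 11: bank0 row1 -> MISS (open row1); precharges=6
Acc 12: bank0 row2 -> MISS (open row2); precharges=7
Acc 13: bank0 row0 -> MISS (open row0); precharges=8
Acc 14: bank2 row2 -> MISS (open row2); precharges=9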